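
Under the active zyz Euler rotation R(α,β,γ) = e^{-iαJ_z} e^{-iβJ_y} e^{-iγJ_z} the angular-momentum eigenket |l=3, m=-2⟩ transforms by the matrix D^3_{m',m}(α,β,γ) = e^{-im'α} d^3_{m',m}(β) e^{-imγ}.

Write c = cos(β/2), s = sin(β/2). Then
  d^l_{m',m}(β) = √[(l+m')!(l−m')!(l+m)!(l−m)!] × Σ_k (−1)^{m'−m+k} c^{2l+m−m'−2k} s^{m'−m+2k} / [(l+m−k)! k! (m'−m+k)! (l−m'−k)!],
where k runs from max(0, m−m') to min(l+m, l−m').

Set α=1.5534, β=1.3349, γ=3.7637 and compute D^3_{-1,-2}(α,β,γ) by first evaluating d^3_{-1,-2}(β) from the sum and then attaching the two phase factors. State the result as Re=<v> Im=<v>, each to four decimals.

Re=-0.1334 Im=0.0478

Split into d^3_{-1,-2}(β=1.3349) × two z-phases.
With c≡cos(β/2)=0.785403 and s≡sin(β/2)=0.618985, N=[2·24·1·120]^{1/2}=75.894664
k: max(0,(-2)−(-1))=0 … min(3+(-2),3−(-1))=1
  k=0: (−1)^1·75.8947/(24)·0.7854^5·0.6190^1 = -0.584981
  k=1: (−1)^2·75.8947/(12)·0.7854^3·0.6190^3 = +0.726688
d^3_{-1,-2}(1.3349) = -0.584981 +0.726688 = +0.141706
Phases: e^{-i·(-1)·1.5534}=+0.017395+0.999849i, e^{-i·(-2)·3.7637}=+0.320807+0.947145i ⇒ D=-0.133405+0.047788i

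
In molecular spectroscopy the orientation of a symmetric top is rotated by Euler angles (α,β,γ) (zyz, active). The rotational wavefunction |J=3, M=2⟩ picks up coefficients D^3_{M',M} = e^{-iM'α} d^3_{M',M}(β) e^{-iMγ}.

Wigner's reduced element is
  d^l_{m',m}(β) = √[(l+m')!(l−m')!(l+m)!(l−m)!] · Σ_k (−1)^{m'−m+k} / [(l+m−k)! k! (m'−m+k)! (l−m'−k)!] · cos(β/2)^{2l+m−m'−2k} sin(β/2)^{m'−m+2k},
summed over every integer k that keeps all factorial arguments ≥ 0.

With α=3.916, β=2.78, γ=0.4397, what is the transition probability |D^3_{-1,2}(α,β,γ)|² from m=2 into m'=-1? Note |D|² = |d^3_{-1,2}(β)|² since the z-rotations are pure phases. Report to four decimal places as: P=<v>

Split into d^3_{-1,2}(β=2.78) × two z-phases.
c=cos(2.78/2)=0.179813, s=sin(2.78/2)=0.983701; N=√[2·24·120·1]=75.894664
The bounds max(0,m−m')=3 and min(l+m,l−m')=4 give 2 terms
  k=3: (−1)^0·75.8947/(12)·0.1798^3·0.9837^3 = +0.035001
  k=4: (−1)^1·75.8947/(24)·0.1798^1·0.9837^5 = -0.523765
d^3_{-1,2}(2.78) = +0.035001 -0.523765 = -0.488764
|D^3_{-1,2}|² = |d^3_{-1,2}(β)|² = (-0.488764)² = 0.238890 (the z-rotation phases have unit modulus)

P=0.2389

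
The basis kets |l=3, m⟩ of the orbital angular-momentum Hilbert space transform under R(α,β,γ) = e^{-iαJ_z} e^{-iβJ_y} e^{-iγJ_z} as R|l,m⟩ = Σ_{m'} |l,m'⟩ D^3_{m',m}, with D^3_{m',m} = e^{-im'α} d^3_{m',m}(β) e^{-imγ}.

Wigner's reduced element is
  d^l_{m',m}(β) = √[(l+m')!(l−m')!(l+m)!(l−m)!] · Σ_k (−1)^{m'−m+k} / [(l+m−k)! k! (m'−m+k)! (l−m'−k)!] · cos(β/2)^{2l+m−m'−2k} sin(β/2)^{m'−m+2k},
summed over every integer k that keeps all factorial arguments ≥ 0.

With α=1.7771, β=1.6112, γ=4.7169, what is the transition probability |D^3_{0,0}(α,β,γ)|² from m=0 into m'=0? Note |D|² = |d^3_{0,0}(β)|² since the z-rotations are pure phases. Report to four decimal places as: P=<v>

Split into d^3_{0,0}(β=1.6112) × two z-phases.
With c≡cos(β/2)=0.692679 and s≡sin(β/2)=0.721246, N=[6·6·6·6]^{1/2}=36.000000
Admissible k: 0..3 (factorial args all ≥0)
  k=0: (−1)^0·36.0000/(36)·0.6927^6·0.7212^0 = +0.110456
  k=1: (−1)^1·36.0000/(4)·0.6927^4·0.7212^2 = -1.077797
  k=2: (−1)^2·36.0000/(4)·0.6927^2·0.7212^4 = +1.168532
  k=3: (−1)^3·36.0000/(36)·0.6927^0·0.7212^6 = -0.140767
d^3_{0,0}(1.6112) = +0.110456 -1.077797 +1.168532 -0.140767 = +0.060424
|D^3_{0,0}|² = |d^3_{0,0}(β)|² = (+0.060424)² = 0.003651 (the z-rotation phases have unit modulus)

P=0.0037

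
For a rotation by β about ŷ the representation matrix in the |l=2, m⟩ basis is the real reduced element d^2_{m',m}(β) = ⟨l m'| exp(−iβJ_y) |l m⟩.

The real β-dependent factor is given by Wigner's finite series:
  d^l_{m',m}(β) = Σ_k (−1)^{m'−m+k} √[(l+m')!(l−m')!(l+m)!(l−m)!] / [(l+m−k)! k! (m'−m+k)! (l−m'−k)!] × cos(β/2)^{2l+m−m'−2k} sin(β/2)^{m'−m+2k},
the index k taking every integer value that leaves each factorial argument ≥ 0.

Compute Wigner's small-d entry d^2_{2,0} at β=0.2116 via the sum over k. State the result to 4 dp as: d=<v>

d=0.0270

d^2_{2,0}(β=0.2116) via Wigner's sum:
With c≡cos(β/2)=0.994408 and s≡sin(β/2)=0.105603, N=[24·1·2·2]^{1/2}=9.797959
k∈{0} keeps every argument non-negative
  k=0: (−1)^2·9.7980/(4)·0.9944^2·0.1056^2 = +0.027012
d^2_{2,0}(0.2116) = +0.027012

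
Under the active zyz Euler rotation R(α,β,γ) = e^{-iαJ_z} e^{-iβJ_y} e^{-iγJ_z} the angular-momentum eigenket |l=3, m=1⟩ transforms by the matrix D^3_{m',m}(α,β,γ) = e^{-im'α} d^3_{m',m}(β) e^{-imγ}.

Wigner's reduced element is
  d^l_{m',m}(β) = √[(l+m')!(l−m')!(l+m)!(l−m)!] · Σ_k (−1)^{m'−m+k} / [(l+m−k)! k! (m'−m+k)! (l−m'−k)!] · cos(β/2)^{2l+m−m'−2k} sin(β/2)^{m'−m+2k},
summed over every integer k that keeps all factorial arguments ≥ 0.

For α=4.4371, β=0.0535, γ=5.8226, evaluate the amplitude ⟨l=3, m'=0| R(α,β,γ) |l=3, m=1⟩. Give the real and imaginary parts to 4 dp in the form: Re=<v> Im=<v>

First d^3_{0,1}(β=0.0535), then the phase factors e^{-i(0)α} and e^{-i(1)γ}:
Half-angle: c=0.999642, s=0.026747. N=√(6·6·24·2)=41.569219
Admissible k: 1..3 (factorial args all ≥0)
  k=1: (−1)^0·41.5692/(12)·0.9996^5·0.0267^1 = +0.092488
  k=2: (−1)^1·41.5692/(4)·0.9996^3·0.0267^3 = -0.000199
  k=3: (−1)^2·41.5692/(12)·0.9996^1·0.0267^5 = +0.000000
d^3_{0,1}(0.0535) = +0.092488 -0.000199 +0.000000 = +0.092289
Attach z-rotation phases: D = e^{-i(0)(4.4371)}·(+0.092289)·e^{-i(1)(5.8226)} = +0.082672+0.041020i

Re=0.0827 Im=0.0410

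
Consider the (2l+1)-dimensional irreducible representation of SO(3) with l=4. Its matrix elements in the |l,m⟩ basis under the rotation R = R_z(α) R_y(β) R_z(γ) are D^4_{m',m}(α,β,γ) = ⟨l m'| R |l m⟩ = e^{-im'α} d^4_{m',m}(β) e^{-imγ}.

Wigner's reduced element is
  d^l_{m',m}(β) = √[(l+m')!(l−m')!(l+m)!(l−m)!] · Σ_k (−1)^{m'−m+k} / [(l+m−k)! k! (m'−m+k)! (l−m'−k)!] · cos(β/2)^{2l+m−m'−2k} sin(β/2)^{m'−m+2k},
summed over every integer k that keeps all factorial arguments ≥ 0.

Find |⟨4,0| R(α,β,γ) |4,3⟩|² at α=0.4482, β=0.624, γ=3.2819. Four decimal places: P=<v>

First d^4_{0,3}(β=0.624), then the phase factors e^{-i(0)α} and e^{-i(3)γ}:
c=cos(0.624/2)=0.951722, s=sin(0.624/2)=0.306963; N=√[24·24·5040·1]=1703.830978
k∈{3,4} keeps every argument non-negative
  k=3: (−1)^0·1703.8310/(144)·0.9517^5·0.3070^3 = +0.267221
  k=4: (−1)^1·1703.8310/(144)·0.9517^3·0.3070^5 = -0.027799
d^4_{0,3}(0.624) = +0.267221 -0.027799 = +0.239422
|D^4_{0,3}|² = |d^4_{0,3}(β)|² = (+0.239422)² = 0.057323 (the z-rotation phases have unit modulus)

P=0.0573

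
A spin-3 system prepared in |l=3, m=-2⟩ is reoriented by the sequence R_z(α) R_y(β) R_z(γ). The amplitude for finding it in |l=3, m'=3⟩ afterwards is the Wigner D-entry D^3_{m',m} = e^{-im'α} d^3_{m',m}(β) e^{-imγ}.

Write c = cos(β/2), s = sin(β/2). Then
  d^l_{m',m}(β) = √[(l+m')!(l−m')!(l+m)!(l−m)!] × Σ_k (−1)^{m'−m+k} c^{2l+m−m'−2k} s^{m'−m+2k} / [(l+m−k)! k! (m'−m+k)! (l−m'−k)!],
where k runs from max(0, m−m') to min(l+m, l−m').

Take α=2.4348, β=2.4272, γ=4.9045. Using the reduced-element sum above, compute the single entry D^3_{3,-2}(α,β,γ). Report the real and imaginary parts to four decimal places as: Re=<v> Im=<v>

Re=0.4970 Im=-0.3677

D^3_{3,-2}(2.4348,2.4272,4.9045) = e^{-i·3·2.4348}·d^3_{3,-2}(2.4272)·e^{-i·-2·4.9045}. Compute d first:
With c≡cos(β/2)=0.349649 and s≡sin(β/2)=0.936881, N=[720·1·1·120]^{1/2}=293.938769
The bounds max(0,m−m')=0 and min(l+m,l−m')=0 give 1 term
  k=0: (−1)^5·293.9388/(120)·0.3496^1·0.9369^5 = -0.618201
d^3_{3,-2}(2.4272) = -0.618201
Attach z-rotation phases: D = e^{-i(3)(2.4348)}·(-0.618201)·e^{-i(-2)(4.9045)} = +0.496964-0.367694i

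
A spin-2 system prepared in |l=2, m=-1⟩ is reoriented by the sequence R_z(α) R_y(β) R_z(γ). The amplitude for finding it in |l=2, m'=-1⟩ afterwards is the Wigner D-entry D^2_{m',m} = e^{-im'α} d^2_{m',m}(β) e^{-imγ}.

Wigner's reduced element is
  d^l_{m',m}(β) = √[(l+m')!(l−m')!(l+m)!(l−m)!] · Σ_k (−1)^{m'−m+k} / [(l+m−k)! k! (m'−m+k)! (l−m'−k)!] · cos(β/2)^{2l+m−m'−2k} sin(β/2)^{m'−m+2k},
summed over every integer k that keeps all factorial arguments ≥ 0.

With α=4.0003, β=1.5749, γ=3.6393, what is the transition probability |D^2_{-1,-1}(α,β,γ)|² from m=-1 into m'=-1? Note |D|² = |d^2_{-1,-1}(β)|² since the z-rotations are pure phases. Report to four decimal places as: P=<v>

First d^2_{-1,-1}(β=1.5749), then the phase factors e^{-i(-1)α} and e^{-i(-1)γ}:
With c≡cos(β/2)=0.705654 and s≡sin(β/2)=0.708556, N=[1·6·1·6]^{1/2}=6.000000
The bounds max(0,m−m')=0 and min(l+m,l−m')=1 give 2 terms
  k=0: (−1)^0·6.0000/(6)·0.7057^4·0.7086^0 = +0.247952
  k=1: (−1)^1·6.0000/(2)·0.7057^2·0.7086^2 = -0.749987
d^2_{-1,-1}(1.5749) = +0.247952 -0.749987 = -0.502035
|D^2_{-1,-1}|² = |d^2_{-1,-1}(β)|² = (-0.502035)² = 0.252039 (the z-rotation phases have unit modulus)

P=0.2520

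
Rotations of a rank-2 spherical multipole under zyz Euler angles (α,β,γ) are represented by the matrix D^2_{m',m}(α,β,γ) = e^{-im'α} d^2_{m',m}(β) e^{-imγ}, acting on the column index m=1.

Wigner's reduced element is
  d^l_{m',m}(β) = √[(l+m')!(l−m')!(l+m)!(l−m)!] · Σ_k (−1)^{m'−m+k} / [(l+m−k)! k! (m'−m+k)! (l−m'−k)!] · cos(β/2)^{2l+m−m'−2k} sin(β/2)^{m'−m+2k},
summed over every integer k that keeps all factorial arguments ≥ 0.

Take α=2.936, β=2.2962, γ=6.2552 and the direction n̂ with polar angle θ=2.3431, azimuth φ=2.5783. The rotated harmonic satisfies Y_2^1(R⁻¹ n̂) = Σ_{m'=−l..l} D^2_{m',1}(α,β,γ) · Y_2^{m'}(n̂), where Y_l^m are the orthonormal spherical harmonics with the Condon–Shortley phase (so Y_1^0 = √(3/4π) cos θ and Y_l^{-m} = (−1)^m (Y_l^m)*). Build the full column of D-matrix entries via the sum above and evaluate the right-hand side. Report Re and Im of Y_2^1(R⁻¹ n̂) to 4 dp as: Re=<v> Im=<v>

Re=-0.0626 Im=0.1853

Need the full column D^2_{m',1} for m'=−2..2 at α=2.936, β=2.2962, γ=6.2552.
cos(β/2)=0.410221, sin(β/2)=0.911986
d^2_{-2,1}: single k=3 term ⇒ +0.622318;  D = +0.577183-0.232679i
d^2_{-1,1}: k∈[2..3] ⇒ +0.419888 -0.691756 = -0.271868;  D = +0.267591-0.048032i
d^2_{0,1}: k∈[1..2] ⇒ +0.154212 -0.762181 = -0.607969;  D = -0.607731-0.017012i
d^2_{1,1}: k∈[0..1] ⇒ +0.028319 -0.419888 = -0.391569;  D = +0.380936+0.090633i
d^2_{2,1}: single k=0 term ⇒ -0.125913;  D = -0.113965-0.053537i
Y_2^{m'}(θ=2.3431,φ=2.5783) and Σ D·Y over m':
  (+0.5772-0.2327i)·(+0.0852+0.1790i)  (+0.2676-0.0480i)·(+0.3265+0.2062i)  (-0.6077-0.0170i)·(+0.1453+0.0000i)  (+0.3809+0.0906i)·(-0.3265+0.2062i)  (-0.1140-0.0535i)·(+0.0852-0.1790i)
Y_2^1(R⁻¹ n̂) = -0.062584+0.185285i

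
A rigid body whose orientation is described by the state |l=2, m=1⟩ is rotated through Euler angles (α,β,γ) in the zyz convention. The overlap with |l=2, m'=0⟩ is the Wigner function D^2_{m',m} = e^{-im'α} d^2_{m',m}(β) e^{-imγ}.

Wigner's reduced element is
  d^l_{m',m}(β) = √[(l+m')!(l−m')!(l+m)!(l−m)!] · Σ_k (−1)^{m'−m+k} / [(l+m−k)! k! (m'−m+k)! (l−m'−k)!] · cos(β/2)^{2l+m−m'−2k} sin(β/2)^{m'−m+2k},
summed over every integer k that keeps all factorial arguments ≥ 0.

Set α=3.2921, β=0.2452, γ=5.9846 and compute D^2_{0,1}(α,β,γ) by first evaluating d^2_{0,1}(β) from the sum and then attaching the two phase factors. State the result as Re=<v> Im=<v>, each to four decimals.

D^2_{0,1}(3.2921,0.2452,5.9846) = e^{-i·0·3.2921}·d^2_{0,1}(0.2452)·e^{-i·1·5.9846}. Compute d first:
Half-angle: c=0.992494, s=0.122293. N=√(2·2·6·1)=4.898979
k: max(0,(1)−(0))=1 … min(2+(1),2−(0))=2
  k=1: (−1)^0·4.8990/(2)·0.9925^3·0.1223^1 = +0.292861
  k=2: (−1)^1·4.8990/(2)·0.9925^1·0.1223^3 = -0.004446
d^2_{0,1}(0.2452) = +0.292861 -0.004446 = +0.288414
Phases: e^{-i·(0)·3.2921}=+1.000000+0.000000i, e^{-i·(1)·5.9846}=+0.955754+0.294168i ⇒ D=+0.275653+0.084842i

Re=0.2757 Im=0.0848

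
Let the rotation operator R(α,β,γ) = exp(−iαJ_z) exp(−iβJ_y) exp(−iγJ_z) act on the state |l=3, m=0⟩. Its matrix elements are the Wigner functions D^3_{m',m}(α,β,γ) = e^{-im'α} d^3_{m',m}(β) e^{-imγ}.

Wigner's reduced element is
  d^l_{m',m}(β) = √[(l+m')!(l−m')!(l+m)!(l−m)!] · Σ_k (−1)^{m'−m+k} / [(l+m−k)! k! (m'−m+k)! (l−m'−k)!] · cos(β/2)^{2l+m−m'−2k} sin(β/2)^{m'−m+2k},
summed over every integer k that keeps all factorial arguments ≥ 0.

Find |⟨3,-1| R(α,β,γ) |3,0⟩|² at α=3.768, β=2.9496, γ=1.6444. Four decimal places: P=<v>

P=0.0995

Split into d^3_{-1,0}(β=2.9496) × two z-phases.
Half-angle: c=0.095849, s=0.995396. N=√(2·24·6·6)=41.569219
k∈{1,2,3} keeps every argument non-negative
  k=1: (−1)^0·41.5692/(12)·0.0958^5·0.9954^1 = +0.000028
  k=2: (−1)^1·41.5692/(4)·0.0958^3·0.9954^3 = -0.009025
  k=3: (−1)^2·41.5692/(12)·0.0958^1·0.9954^5 = +0.324457
d^3_{-1,0}(2.9496) = +0.000028 -0.009025 +0.324457 = +0.315460
|D^3_{-1,0}|² = |d^3_{-1,0}(β)|² = (+0.315460)² = 0.099515 (the z-rotation phases have unit modulus)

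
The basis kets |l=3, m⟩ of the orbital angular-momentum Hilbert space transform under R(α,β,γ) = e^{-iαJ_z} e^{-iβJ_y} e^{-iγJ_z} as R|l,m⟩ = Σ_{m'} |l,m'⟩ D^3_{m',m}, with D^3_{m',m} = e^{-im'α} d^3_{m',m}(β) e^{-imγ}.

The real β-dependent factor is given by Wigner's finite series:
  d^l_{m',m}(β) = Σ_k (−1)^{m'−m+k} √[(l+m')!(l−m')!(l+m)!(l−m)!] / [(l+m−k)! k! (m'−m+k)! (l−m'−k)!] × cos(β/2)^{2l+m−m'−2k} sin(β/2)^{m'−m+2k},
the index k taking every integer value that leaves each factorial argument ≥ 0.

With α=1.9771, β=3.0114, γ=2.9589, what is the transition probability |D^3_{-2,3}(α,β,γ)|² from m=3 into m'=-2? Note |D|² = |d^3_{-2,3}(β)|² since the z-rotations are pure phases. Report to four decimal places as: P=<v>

Split into d^3_{-2,3}(β=3.0114) × two z-phases.
With c≡cos(β/2)=0.065050 and s≡sin(β/2)=0.997882, N=[1·120·720·1]^{1/2}=293.938769
Admissible k: 5..5 (factorial args all ≥0)
  k=5: (−1)^0·293.9388/(120)·0.0651^1·0.9979^5 = +0.157660
d^3_{-2,3}(3.0114) = +0.157660
|D^3_{-2,3}|² = |d^3_{-2,3}(β)|² = (+0.157660)² = 0.024857 (the z-rotation phases have unit modulus)

P=0.0249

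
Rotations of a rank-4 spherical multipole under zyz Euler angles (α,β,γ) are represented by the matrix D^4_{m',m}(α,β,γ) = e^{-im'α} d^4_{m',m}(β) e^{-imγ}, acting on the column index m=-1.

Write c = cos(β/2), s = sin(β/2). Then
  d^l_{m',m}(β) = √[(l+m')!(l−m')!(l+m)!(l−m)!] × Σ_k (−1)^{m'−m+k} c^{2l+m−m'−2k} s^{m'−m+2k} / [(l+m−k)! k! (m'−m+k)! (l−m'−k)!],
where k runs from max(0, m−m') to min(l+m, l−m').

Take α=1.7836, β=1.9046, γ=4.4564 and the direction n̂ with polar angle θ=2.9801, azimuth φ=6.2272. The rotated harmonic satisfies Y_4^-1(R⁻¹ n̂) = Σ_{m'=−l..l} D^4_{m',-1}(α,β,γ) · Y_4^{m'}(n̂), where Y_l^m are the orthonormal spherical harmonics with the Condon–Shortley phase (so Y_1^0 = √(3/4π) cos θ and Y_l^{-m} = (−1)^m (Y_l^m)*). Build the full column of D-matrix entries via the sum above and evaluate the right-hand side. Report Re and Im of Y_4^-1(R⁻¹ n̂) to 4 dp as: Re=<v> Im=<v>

Re=0.0293 Im=0.3119

Need the full column D^4_{m',-1} for m'=−4..4 at α=1.7836, β=1.9046, γ=4.4564.
cos(β/2)=0.579811, sin(β/2)=0.814751
d^4_{-4,-1}: single k=3 term ⇒ +0.265216;  D = +0.148706-0.219605i
d^4_{-3,-1}: k∈[2..3] ⇒ +0.200188 -0.658816 = -0.458628;  D = +0.425498+0.171146i
d^4_{-2,-1}: k∈[1..3] ⇒ +0.076149 -0.751818 +0.989689 = +0.314021;  D = -0.053009+0.309514i
d^4_{-1,-1}: k∈[0..3] ⇒ +0.012773 -0.378319 +1.494054 -0.983383 = +0.145125;  D = +0.144989-0.006265i
d^4_{0,-1}: k∈[0..3] ⇒ -0.080268 +0.950982 -1.877803 +0.617983 = -0.389106;  D = +0.098523+0.376426i
d^4_{1,-1}: k∈[0..3] ⇒ +0.252213 -1.494054 +1.475074 -0.194178 = +0.039055;  D = -0.034842+0.017646i
d^4_{2,-1}: k∈[0..2] ⇒ -0.501212 +1.484534 -0.586270 = +0.397052;  D = +0.250156+0.308338i
d^4_{3,-1}: k∈[0..1] ⇒ +0.658816 -0.780536 = -0.121720;  D = -0.076195+0.094921i
d^4_{4,-1}: single k=0 term ⇒ -0.523694;  D = +0.468419+0.234177i
Y_4^{m'}(θ=2.9801,φ=6.2272) and Σ D·Y over m':
  (+0.1487-0.2196i)·(+0.0003+0.0001i)  (+0.4255+0.1711i)·(-0.0051-0.0009i)  (-0.0530+0.3095i)·(+0.0500+0.0056i)  (+0.1450-0.0063i)·(-0.2863-0.0160i)  (+0.0985+0.3764i)·(+0.7394+0.0000i)  (-0.0348+0.0176i)·(+0.2863-0.0160i)  (+0.2502+0.3083i)·(+0.0500-0.0056i)  (-0.0762+0.0949i)·(+0.0051-0.0009i)  (+0.4684+0.2342i)·(+0.0003-0.0001i)
Y_4^-1(R⁻¹ n̂) = +0.029294+0.311885i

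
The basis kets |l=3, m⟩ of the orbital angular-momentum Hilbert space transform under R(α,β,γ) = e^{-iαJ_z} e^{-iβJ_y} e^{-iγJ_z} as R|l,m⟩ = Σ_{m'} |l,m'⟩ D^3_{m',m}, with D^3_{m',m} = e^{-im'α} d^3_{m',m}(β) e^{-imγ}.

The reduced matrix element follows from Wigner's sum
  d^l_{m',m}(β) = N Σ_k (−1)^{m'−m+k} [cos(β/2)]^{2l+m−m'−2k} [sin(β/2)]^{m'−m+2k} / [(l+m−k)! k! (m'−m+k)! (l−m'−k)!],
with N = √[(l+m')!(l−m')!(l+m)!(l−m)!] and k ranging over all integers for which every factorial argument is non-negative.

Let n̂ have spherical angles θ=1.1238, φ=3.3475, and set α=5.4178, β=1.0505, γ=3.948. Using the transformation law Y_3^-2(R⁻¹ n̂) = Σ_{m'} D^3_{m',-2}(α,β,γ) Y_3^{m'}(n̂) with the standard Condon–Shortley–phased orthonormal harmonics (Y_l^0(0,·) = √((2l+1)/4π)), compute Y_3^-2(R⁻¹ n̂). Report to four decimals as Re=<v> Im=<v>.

Re=-0.1543 Im=0.0391

Need the full column D^3_{m',-2} for m'=−3..3 at α=5.4178, β=1.0505, γ=3.948.
cos(β/2)=0.865199, sin(β/2)=0.501429
d^3_{-3,-2}: single k=1 term ⇒ +0.595476;  D = +0.330039-0.495647i
d^3_{-2,-2}: k∈[0..1] ⇒ +0.419464 -0.704454 = -0.284990;  D = -0.283010+0.033538i
d^3_{-1,-2}: k∈[0..1] ⇒ -0.768756 +0.516424 = -0.252332;  D = -0.185070-0.171524i
d^3_{0,-2}: k∈[0..1] ⇒ +0.771691 -0.259198 = +0.512493;  D = -0.021528+0.512041i
d^3_{1,-2}: k∈[0..1] ⇒ -0.516424 +0.086729 = -0.429695;  D = +0.338560-0.264604i
d^3_{2,-2}: k∈[0..1] ⇒ +0.236614 -0.015895 = +0.220719;  D = -0.216232-0.044281i
d^3_{3,-2}: single k=0 term ⇒ -0.067180;  D = +0.032409+0.058846i
Y_3^{m'}(θ=1.1238,φ=3.3475) and Σ D·Y over m':
  (+0.3300-0.4956i)·(-0.2494+0.1772i)  (-0.2830+0.0335i)·(+0.3292-0.1438i)  (-0.1851-0.1715i)·(+0.0188-0.0039i)  (-0.0215+0.5120i)·(-0.3332+0.0000i)  (+0.3386-0.2646i)·(-0.0188-0.0039i)  (-0.2162-0.0443i)·(+0.3292+0.1438i)  (+0.0324+0.0588i)·(+0.2494+0.1772i)
Y_3^-2(R⁻¹ n̂) = -0.154344+0.039096i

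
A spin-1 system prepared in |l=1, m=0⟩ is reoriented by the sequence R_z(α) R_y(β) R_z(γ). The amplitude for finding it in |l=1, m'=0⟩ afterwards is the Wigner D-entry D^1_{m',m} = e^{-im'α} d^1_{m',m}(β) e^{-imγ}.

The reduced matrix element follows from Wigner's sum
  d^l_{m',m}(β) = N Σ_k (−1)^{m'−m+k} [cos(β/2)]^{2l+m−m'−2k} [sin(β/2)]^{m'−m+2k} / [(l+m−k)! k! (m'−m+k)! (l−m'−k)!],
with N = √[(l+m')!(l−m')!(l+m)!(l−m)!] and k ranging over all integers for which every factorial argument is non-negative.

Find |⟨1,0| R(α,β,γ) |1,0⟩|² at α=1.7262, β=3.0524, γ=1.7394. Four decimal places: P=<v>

Split into d^1_{0,0}(β=3.0524) × two z-phases.
c=cos(3.0524/2)=0.044582, s=sin(3.0524/2)=0.999006; N=√[1·1·1·1]=1.000000
k: max(0,(0)−(0))=0 … min(1+(0),1−(0))=1
  k=0: (−1)^0·1.0000/(1)·0.0446^2·0.9990^0 = +0.001988
  k=1: (−1)^1·1.0000/(1)·0.0446^0·0.9990^2 = -0.998012
d^1_{0,0}(3.0524) = +0.001988 -0.998012 = -0.996025
|D^1_{0,0}|² = |d^1_{0,0}(β)|² = (-0.996025)² = 0.992066 (the z-rotation phases have unit modulus)

P=0.9921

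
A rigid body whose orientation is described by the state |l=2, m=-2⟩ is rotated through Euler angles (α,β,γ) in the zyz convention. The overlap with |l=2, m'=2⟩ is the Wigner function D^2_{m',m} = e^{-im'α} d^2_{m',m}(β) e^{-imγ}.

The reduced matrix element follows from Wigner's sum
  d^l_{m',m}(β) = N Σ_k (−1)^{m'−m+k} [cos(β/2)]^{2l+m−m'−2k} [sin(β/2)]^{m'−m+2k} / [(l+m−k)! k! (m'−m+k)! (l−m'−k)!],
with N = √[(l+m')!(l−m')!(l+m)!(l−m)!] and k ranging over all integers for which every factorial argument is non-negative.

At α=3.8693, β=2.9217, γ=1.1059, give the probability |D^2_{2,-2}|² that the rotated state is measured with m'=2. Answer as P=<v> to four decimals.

P=0.9527

D^2_{2,-2}(3.8693,2.9217,1.1059) = e^{-i·2·3.8693}·d^2_{2,-2}(2.9217)·e^{-i·-2·1.1059}. Compute d first:
With c≡cos(β/2)=0.109725 and s≡sin(β/2)=0.993962, N=[24·1·1·24]^{1/2}=24.000000
The bounds max(0,m−m')=0 and min(l+m,l−m')=0 give 1 term
  k=0: (−1)^4·24.0000/(24)·0.1097^0·0.9940^4 = +0.976066
d^2_{2,-2}(2.9217) = +0.976066
|D^2_{2,-2}|² = |d^2_{2,-2}(β)|² = (+0.976066)² = 0.952704 (the z-rotation phases have unit modulus)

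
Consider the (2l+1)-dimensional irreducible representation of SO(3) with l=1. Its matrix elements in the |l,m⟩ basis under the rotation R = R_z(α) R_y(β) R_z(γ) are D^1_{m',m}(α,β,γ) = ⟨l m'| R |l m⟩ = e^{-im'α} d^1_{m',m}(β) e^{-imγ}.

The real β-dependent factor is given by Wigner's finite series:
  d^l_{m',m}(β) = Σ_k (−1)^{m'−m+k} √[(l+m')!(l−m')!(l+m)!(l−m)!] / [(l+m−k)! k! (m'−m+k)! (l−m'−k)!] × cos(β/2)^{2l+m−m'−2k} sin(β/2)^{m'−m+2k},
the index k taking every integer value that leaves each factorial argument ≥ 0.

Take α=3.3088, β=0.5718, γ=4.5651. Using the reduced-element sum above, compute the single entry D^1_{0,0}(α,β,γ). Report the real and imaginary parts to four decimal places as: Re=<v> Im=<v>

Split into d^1_{0,0}(β=0.5718) × two z-phases.
c=cos(0.5718/2)=0.959408, s=sin(0.5718/2)=0.282021; N=√[1·1·1·1]=1.000000
The bounds max(0,m−m')=0 and min(l+m,l−m')=1 give 2 terms
  k=0: (−1)^0·1.0000/(1)·0.9594^2·0.2820^0 = +0.920464
  k=1: (−1)^1·1.0000/(1)·0.9594^0·0.2820^2 = -0.079536
d^1_{0,0}(0.5718) = +0.920464 -0.079536 = +0.840928
Phases: e^{-i·(0)·3.3088}=+1.000000+0.000000i, e^{-i·(0)·4.5651}=+1.000000+0.000000i ⇒ D=+0.840928+0.000000i

Re=0.8409 Im=0.0000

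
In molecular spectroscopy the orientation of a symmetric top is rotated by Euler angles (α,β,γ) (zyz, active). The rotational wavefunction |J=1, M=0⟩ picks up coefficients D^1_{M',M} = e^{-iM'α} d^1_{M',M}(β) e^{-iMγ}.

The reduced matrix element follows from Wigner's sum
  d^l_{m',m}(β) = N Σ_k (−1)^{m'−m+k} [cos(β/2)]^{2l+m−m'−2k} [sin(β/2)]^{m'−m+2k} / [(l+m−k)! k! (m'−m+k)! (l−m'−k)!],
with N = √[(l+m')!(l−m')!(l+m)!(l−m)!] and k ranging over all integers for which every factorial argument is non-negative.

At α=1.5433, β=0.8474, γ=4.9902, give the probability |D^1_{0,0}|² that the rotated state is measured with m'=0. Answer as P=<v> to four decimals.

P=0.4382

Split into d^1_{0,0}(β=0.8474) × two z-phases.
Half-angle: c=0.911574, s=0.411136. N=√(1·1·1·1)=1.000000
The bounds max(0,m−m')=0 and min(l+m,l−m')=1 give 2 terms
  k=0: (−1)^0·1.0000/(1)·0.9116^2·0.4111^0 = +0.830967
  k=1: (−1)^1·1.0000/(1)·0.9116^0·0.4111^2 = -0.169033
d^1_{0,0}(0.8474) = +0.830967 -0.169033 = +0.661934
|D^1_{0,0}|² = |d^1_{0,0}(β)|² = (+0.661934)² = 0.438157 (the z-rotation phases have unit modulus)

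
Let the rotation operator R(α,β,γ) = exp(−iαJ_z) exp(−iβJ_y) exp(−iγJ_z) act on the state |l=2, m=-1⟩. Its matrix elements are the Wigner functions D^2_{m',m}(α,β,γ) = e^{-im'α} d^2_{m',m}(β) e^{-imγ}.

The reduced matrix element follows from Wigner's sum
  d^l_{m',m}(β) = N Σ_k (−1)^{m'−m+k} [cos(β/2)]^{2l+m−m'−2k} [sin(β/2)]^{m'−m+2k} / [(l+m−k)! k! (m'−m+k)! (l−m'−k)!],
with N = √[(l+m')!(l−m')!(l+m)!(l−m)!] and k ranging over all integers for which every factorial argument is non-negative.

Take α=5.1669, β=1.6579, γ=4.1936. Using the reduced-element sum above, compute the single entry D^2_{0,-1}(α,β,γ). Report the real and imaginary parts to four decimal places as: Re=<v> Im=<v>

D^2_{0,-1}(5.1669,1.6579,4.1936) = e^{-i·0·5.1669}·d^2_{0,-1}(1.6579)·e^{-i·-1·4.1936}. Compute d first:
With c≡cos(β/2)=0.675650 and s≡sin(β/2)=0.737222, N=[2·2·1·6]^{1/2}=4.898979
Admissible k: 0..1 (factorial args all ≥0)
  k=0: (−1)^1·4.8990/(2)·0.6757^3·0.7372^1 = -0.556980
  k=1: (−1)^2·4.8990/(2)·0.6757^1·0.7372^3 = +0.663121
d^2_{0,-1}(1.6579) = -0.556980 +0.663121 = +0.106141
Attach z-rotation phases: D = e^{-i(0)(5.1669)}·(+0.106141)·e^{-i(-1)(4.1936)} = -0.052628-0.092175i

Re=-0.0526 Im=-0.0922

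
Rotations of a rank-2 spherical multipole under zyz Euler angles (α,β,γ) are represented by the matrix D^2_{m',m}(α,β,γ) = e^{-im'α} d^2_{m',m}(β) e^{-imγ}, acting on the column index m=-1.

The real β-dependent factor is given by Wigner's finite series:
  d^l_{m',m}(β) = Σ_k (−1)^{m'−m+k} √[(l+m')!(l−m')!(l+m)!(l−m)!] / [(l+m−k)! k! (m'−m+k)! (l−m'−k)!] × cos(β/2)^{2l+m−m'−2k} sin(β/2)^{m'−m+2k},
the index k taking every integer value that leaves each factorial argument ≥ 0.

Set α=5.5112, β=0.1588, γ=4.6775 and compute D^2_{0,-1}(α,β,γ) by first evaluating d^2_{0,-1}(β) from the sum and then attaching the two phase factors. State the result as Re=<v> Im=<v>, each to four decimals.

Re=0.0067 Im=0.1911

Split into d^2_{0,-1}(β=0.1588) × two z-phases.
With c≡cos(β/2)=0.996849 and s≡sin(β/2)=0.079317, N=[2·2·1·6]^{1/2}=4.898979
k∈{0,1} keeps every argument non-negative
  k=0: (−1)^1·4.8990/(2)·0.9968^3·0.0793^1 = -0.192455
  k=1: (−1)^2·4.8990/(2)·0.9968^1·0.0793^3 = +0.001218
d^2_{0,-1}(0.1588) = -0.192455 +0.001218 = -0.191236
Phases: e^{-i·(0)·5.5112}=+1.000000+0.000000i, e^{-i·(-1)·4.6775}=-0.034882-0.999391i ⇒ D=+0.006671+0.191120i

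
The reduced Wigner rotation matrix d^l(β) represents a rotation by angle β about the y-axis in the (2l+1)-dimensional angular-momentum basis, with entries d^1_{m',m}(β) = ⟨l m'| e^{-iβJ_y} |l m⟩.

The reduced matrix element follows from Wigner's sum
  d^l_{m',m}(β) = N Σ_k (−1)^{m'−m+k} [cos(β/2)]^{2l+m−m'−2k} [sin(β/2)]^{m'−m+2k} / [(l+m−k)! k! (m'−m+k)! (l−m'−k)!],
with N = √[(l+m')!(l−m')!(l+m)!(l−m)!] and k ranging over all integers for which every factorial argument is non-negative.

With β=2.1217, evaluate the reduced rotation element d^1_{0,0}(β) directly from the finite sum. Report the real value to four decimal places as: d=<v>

d=-0.5235

d^1_{0,0}(β=2.1217) via Wigner's sum:
c=cos(2.1217/2)=0.488130, s=sin(2.1217/2)=0.872771; N=√[1·1·1·1]=1.000000
k: max(0,(0)−(0))=0 … min(1+(0),1−(0))=1
  k=0: (−1)^0·1.0000/(1)·0.4881^2·0.8728^0 = +0.238271
  k=1: (−1)^1·1.0000/(1)·0.4881^0·0.8728^2 = -0.761729
d^1_{0,0}(2.1217) = +0.238271 -0.761729 = -0.523457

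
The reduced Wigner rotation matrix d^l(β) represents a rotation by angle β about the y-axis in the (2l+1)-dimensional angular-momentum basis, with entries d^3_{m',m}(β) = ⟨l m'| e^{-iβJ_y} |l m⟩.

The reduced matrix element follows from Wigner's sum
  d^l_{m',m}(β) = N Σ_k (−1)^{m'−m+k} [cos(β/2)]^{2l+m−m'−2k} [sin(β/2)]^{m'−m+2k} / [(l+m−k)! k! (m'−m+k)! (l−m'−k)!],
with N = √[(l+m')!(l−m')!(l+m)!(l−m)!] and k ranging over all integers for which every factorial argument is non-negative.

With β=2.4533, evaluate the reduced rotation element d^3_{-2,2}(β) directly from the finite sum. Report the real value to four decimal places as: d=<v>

d=-0.2489

d^3_{-2,2}(β=2.4533) via Wigner's sum:
Half-angle: c=0.337393, s=0.941364. N=√(1·120·120·1)=120.000000
k∈{4,5} keeps every argument non-negative
  k=4: (−1)^0·120.0000/(24)·0.3374^2·0.9414^4 = +0.446964
  k=5: (−1)^1·120.0000/(120)·0.3374^0·0.9414^6 = -0.695897
d^3_{-2,2}(2.4533) = +0.446964 -0.695897 = -0.248933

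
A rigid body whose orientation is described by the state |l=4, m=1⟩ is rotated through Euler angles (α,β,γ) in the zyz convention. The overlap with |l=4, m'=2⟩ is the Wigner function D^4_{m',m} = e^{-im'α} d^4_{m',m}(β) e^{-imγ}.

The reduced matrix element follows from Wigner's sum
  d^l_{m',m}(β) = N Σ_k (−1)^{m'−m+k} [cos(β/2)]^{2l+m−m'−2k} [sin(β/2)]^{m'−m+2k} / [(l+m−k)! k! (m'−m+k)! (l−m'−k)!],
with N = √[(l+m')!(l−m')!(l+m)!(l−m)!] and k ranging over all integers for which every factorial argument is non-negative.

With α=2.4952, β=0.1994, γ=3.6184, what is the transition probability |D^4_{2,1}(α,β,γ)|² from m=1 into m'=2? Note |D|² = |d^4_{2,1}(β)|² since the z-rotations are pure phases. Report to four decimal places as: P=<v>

First d^4_{2,1}(β=0.1994), then the phase factors e^{-i(2)α} and e^{-i(1)γ}:
c=cos(0.1994/2)=0.995034, s=sin(0.1994/2)=0.099535; N=√[720·2·120·6]=1018.233765
k: max(0,(1)−(2))=0 … min(4+(1),4−(2))=2
  k=0: (−1)^1·1018.2338/(240)·0.9950^7·0.0995^1 = -0.407828
  k=1: (−1)^2·1018.2338/(48)·0.9950^5·0.0995^3 = +0.020404
  k=2: (−1)^3·1018.2338/(72)·0.9950^3·0.0995^5 = -0.000136
d^4_{2,1}(0.1994) = -0.407828 +0.020404 -0.000136 = -0.387560
|D^4_{2,1}|² = |d^4_{2,1}(β)|² = (-0.387560)² = 0.150203 (the z-rotation phases have unit modulus)

P=0.1502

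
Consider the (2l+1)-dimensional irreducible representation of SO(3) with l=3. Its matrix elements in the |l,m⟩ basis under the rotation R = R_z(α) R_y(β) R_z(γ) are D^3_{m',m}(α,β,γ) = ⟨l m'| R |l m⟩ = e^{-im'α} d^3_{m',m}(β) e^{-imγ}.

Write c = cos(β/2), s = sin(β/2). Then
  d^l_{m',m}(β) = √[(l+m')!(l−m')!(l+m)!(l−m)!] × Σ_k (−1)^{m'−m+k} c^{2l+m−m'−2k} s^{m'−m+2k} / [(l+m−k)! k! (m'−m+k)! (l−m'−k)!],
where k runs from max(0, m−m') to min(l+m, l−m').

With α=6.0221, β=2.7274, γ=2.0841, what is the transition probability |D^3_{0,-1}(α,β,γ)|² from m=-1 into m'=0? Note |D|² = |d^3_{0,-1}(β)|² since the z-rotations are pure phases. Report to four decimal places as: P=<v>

Split into d^3_{0,-1}(β=2.7274) × two z-phases.
c=cos(2.7274/2)=0.205619, s=sin(2.7274/2)=0.978632; N=√[6·6·2·24]=41.569219
k∈{0,1,2} keeps every argument non-negative
  k=0: (−1)^1·41.5692/(12)·0.2056^5·0.9786^1 = -0.001246
  k=1: (−1)^2·41.5692/(4)·0.2056^3·0.9786^3 = +0.084676
  k=2: (−1)^3·41.5692/(12)·0.2056^1·0.9786^5 = -0.639369
d^3_{0,-1}(2.7274) = -0.001246 +0.084676 -0.639369 = -0.555939
|D^3_{0,-1}|² = |d^3_{0,-1}(β)|² = (-0.555939)² = 0.309068 (the z-rotation phases have unit modulus)

P=0.3091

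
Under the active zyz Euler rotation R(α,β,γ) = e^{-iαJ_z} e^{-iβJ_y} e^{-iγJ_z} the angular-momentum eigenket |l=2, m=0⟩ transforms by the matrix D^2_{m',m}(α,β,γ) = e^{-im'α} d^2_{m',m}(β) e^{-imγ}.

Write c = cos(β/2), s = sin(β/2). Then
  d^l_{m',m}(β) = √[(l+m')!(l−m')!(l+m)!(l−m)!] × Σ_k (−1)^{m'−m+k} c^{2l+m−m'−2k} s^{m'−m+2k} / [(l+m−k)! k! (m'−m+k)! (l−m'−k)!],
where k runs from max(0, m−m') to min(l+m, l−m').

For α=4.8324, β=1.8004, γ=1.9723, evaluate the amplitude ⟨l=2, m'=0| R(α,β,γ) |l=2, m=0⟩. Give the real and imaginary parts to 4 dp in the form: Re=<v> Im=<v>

Re=-0.4223 Im=0.0000

D^2_{0,0}(4.8324,1.8004,1.9723) = e^{-i·0·4.8324}·d^2_{0,0}(1.8004)·e^{-i·0·1.9723}. Compute d first:
With c≡cos(β/2)=0.621453 and s≡sin(β/2)=0.783451, N=[2·2·2·2]^{1/2}=4.000000
Admissible k: 0..2 (factorial args all ≥0)
  k=0: (−1)^0·4.0000/(4)·0.6215^4·0.7835^0 = +0.149154
  k=1: (−1)^1·4.0000/(1)·0.6215^2·0.7835^2 = -0.948202
  k=2: (−1)^2·4.0000/(4)·0.6215^0·0.7835^4 = +0.376745
d^2_{0,0}(1.8004) = +0.149154 -0.948202 +0.376745 = -0.422303
Phases: e^{-i·(0)·4.8324}=+1.000000+0.000000i, e^{-i·(0)·1.9723}=+1.000000+0.000000i ⇒ D=-0.422303+0.000000i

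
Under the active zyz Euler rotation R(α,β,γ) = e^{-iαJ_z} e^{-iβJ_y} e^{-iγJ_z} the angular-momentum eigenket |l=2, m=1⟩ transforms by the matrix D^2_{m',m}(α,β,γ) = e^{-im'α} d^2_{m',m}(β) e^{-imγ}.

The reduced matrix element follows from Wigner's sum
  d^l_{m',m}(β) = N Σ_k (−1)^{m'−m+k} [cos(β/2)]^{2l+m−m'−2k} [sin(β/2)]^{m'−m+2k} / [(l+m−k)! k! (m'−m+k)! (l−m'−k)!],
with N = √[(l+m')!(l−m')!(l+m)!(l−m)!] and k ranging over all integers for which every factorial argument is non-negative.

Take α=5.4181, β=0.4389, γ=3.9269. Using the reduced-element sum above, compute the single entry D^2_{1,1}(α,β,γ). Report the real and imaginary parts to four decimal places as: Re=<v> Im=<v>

First d^2_{1,1}(β=0.4389), then the phase factors e^{-i(1)α} and e^{-i(1)γ}:
Half-angle: c=0.976017, s=0.217693. N=√(6·1·6·1)=6.000000
k: max(0,(1)−(1))=0 … min(2+(1),2−(1))=1
  k=0: (−1)^0·6.0000/(6)·0.9760^4·0.2177^0 = +0.907465
  k=1: (−1)^1·6.0000/(2)·0.9760^2·0.2177^2 = -0.135433
d^2_{1,1}(0.4389) = +0.907465 -0.135433 = +0.772032
Phases: e^{-i·(1)·5.4181}=+0.648575+0.761151i, e^{-i·(1)·3.9269}=-0.707171+0.707043i ⇒ D=-0.769577-0.061526i

Re=-0.7696 Im=-0.0615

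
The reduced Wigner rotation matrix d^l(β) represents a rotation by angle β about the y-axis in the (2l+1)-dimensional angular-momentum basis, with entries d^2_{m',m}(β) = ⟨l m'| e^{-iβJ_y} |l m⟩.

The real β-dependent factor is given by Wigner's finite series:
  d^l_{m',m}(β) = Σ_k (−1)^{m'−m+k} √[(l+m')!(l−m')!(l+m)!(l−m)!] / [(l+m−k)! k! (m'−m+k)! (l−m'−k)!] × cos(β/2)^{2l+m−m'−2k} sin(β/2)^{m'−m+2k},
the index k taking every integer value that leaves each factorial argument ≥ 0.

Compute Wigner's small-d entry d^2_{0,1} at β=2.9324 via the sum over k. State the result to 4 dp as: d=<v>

d=-0.2488

d^2_{0,1}(β=2.9324) via Wigner's sum:
Half-angle: c=0.104406, s=0.994535. N=√(2·2·6·1)=4.898979
Admissible k: 1..2 (factorial args all ≥0)
  k=1: (−1)^0·4.8990/(2)·0.1044^3·0.9945^1 = +0.002772
  k=2: (−1)^1·4.8990/(2)·0.1044^1·0.9945^3 = -0.251571
d^2_{0,1}(2.9324) = +0.002772 -0.251571 = -0.248798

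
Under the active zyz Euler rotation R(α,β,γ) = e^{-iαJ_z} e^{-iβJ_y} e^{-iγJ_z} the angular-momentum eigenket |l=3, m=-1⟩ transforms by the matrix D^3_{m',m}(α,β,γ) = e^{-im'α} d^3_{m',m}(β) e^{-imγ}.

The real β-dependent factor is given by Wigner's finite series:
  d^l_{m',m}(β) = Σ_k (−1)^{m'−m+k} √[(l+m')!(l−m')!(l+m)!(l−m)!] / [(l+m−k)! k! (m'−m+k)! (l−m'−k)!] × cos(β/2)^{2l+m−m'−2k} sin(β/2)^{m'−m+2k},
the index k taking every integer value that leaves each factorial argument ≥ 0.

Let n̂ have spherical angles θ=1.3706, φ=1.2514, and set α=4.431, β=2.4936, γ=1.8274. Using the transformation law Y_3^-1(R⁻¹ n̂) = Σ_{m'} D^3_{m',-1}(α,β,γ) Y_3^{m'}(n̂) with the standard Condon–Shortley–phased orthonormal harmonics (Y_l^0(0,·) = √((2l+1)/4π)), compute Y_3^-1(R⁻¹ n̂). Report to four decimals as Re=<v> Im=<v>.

Need the full column D^3_{m',-1} for m'=−3..3 at α=4.431, β=2.4936, γ=1.8274.
cos(β/2)=0.318357, sin(β/2)=0.947971
d^3_{-3,-1}: single k=2 term ⇒ +0.035752;  D = -0.029756+0.019818i
d^3_{-2,-1}: k∈[1..2] ⇒ +0.009803 -0.173844 = -0.164041;  D = +0.049444+0.156412i
d^3_{-1,-1}: k∈[0..2] ⇒ +0.001041 -0.073848 +0.491090 = +0.418283;  D = +0.418154-0.010366i
d^3_{0,-1}: k∈[0..2] ⇒ -0.010739 +0.285655 -0.844268 = -0.569352;  D = +0.144500-0.550710i
d^3_{1,-1}: k∈[0..2] ⇒ +0.055386 -0.654787 +0.725721 = +0.126320;  D = -0.108476-0.064728i
d^3_{2,-1}: k∈[0..1] ⇒ -0.173844 +0.770708 = +0.596864;  D = +0.436142-0.407463i
d^3_{3,-1}: single k=0 term ⇒ +0.316997;  D = +0.143571+0.282621i
Y_3^{m'}(θ=1.3706,φ=1.2514) and Σ D·Y over m':
  (-0.0298+0.0198i)·(-0.3213+0.2258i)  (+0.0494+0.1564i)·(-0.1567-0.1164i)  (+0.4182-0.0104i)·(-0.0798+0.2412i)  (+0.1445-0.5507i)·(-0.2080+0.0000i)  (-0.1085-0.0647i)·(+0.0798+0.2412i)  (+0.4361-0.4075i)·(-0.1567+0.1164i)  (+0.1436+0.2826i)·(+0.3213+0.2258i)
Y_3^-1(R⁻¹ n̂) = -0.077026+0.379384i

Re=-0.0770 Im=0.3794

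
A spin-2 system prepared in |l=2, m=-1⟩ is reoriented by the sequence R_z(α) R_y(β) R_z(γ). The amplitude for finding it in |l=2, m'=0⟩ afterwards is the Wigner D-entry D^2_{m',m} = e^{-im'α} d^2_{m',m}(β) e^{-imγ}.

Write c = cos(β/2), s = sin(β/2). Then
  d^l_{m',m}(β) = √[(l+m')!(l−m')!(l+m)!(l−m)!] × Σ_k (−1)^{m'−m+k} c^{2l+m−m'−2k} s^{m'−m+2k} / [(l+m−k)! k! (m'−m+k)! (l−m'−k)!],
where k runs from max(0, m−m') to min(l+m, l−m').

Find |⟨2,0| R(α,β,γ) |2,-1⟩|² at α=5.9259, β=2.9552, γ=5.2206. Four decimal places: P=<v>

P=0.0497

Split into d^2_{0,-1}(β=2.9552) × two z-phases.
c=cos(2.9552/2)=0.093061, s=sin(2.9552/2)=0.995660; N=√[2·2·1·6]=4.898979
The bounds max(0,m−m')=0 and min(l+m,l−m')=1 give 2 terms
  k=0: (−1)^1·4.8990/(2)·0.0931^3·0.9957^1 = -0.001966
  k=1: (−1)^2·4.8990/(2)·0.0931^1·0.9957^3 = +0.224998
d^2_{0,-1}(2.9552) = -0.001966 +0.224998 = +0.223033
|D^2_{0,-1}|² = |d^2_{0,-1}(β)|² = (+0.223033)² = 0.049744 (the z-rotation phases have unit modulus)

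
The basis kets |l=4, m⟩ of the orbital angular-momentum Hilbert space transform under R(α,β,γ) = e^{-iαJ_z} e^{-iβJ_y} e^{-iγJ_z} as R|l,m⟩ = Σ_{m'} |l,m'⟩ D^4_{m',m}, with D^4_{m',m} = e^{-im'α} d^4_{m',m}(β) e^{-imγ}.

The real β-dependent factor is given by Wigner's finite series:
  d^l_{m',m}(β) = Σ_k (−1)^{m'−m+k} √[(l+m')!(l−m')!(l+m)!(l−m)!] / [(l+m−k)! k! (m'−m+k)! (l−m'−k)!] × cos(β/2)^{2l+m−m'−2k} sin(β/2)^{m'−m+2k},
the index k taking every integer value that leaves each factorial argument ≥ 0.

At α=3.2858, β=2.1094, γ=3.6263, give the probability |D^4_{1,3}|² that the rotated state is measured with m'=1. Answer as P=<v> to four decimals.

P=0.1312

Split into d^4_{1,3}(β=2.1094) × two z-phases.
c=cos(2.1094/2)=0.493489, s=sin(2.1094/2)=0.869752; N=√[120·6·5040·1]=1904.940944
k∈{2,3} keeps every argument non-negative
  k=2: (−1)^0·1904.9409/(240)·0.4935^6·0.8698^2 = +0.086721
  k=3: (−1)^1·1904.9409/(144)·0.4935^4·0.8698^4 = -0.448962
d^4_{1,3}(2.1094) = +0.086721 -0.448962 = -0.362241
|D^4_{1,3}|² = |d^4_{1,3}(β)|² = (-0.362241)² = 0.131219 (the z-rotation phases have unit modulus)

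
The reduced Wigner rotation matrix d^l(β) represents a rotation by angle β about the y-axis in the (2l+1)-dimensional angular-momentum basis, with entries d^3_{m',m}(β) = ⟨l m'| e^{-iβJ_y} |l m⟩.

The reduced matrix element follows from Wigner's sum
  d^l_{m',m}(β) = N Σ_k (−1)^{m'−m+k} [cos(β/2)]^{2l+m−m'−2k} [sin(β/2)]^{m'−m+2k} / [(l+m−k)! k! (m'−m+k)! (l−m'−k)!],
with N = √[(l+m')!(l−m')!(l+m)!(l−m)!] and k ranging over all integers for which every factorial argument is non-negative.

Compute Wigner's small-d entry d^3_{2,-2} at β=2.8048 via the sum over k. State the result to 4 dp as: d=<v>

d=-0.7854

d^3_{2,-2}(β=2.8048) via Wigner's sum:
Half-angle: c=0.167602, s=0.985855. N=√(120·1·1·120)=120.000000
Admissible k: 0..1 (factorial args all ≥0)
  k=0: (−1)^4·120.0000/(24)·0.1676^2·0.9859^4 = +0.132672
  k=1: (−1)^5·120.0000/(120)·0.1676^0·0.9859^6 = -0.918074
d^3_{2,-2}(2.8048) = +0.132672 -0.918074 = -0.785403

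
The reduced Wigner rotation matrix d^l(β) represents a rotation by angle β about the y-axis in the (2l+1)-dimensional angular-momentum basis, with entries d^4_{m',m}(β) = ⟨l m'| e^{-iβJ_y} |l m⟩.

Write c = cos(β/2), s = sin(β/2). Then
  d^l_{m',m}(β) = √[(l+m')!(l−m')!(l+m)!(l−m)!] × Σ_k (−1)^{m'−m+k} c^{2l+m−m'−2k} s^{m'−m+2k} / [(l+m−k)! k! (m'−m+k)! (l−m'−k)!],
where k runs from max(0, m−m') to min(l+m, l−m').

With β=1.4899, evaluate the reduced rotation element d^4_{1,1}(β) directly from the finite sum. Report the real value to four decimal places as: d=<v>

d=0.3233

d^4_{1,1}(β=1.4899) via Wigner's sum:
c=cos(1.4899/2)=0.735122, s=sin(1.4899/2)=0.677935; N=√[120·6·120·6]=720.000000
k: max(0,(1)−(1))=0 … min(4+(1),4−(1))=3
  k=0: (−1)^0·720.0000/(720)·0.7351^8·0.6779^0 = +0.085285
  k=1: (−1)^1·720.0000/(48)·0.7351^6·0.6779^2 = -1.087986
  k=2: (−1)^2·720.0000/(24)·0.7351^4·0.6779^4 = +1.850593
  k=3: (−1)^3·720.0000/(72)·0.7351^2·0.6779^6 = -0.524623
d^4_{1,1}(1.4899) = +0.085285 -1.087986 +1.850593 -0.524623 = +0.323269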